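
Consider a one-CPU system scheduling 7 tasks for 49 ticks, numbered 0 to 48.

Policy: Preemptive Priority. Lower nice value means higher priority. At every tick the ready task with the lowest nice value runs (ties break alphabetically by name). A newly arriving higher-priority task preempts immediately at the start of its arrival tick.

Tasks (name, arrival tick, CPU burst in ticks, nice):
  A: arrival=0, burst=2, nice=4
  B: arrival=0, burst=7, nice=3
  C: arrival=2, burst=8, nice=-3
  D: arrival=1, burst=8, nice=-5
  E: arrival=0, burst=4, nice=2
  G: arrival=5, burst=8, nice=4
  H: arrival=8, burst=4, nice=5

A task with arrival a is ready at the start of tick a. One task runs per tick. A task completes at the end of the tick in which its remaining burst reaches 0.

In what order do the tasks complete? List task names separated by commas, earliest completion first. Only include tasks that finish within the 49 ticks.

t=0: ready={A,B,E} → run E
t=1: ready={A,B,D,E} → run D
t=2: ready={A,B,C,D,E} → run D
t=3: ready={A,B,C,D,E} → run D
t=4: ready={A,B,C,D,E} → run D
t=5: ready={A,B,C,D,E,G} → run D
t=6: ready={A,B,C,D,E,G} → run D
t=7: ready={A,B,C,D,E,G} → run D
t=8: ready={A,B,C,D,E,G,H} → run D
t=9: ready={A,B,C,E,G,H} → run C
t=10: ready={A,B,C,E,G,H} → run C
t=11: ready={A,B,C,E,G,H} → run C
t=12: ready={A,B,C,E,G,H} → run C
t=13: ready={A,B,C,E,G,H} → run C
t=14: ready={A,B,C,E,G,H} → run C
t=15: ready={A,B,C,E,G,H} → run C
t=16: ready={A,B,C,E,G,H} → run C
t=17: ready={A,B,E,G,H} → run E
t=18: ready={A,B,E,G,H} → run E
t=19: ready={A,B,E,G,H} → run E
t=20: ready={A,B,G,H} → run B
t=21: ready={A,B,G,H} → run B
t=22: ready={A,B,G,H} → run B
t=23: ready={A,B,G,H} → run B
t=24: ready={A,B,G,H} → run B
t=25: ready={A,B,G,H} → run B
t=26: ready={A,B,G,H} → run B
t=27: ready={A,G,H} → run A
t=28: ready={A,G,H} → run A
t=29: ready={G,H} → run G
t=30: ready={G,H} → run G
t=31: ready={G,H} → run G
t=32: ready={G,H} → run G
t=33: ready={G,H} → run G
t=34: ready={G,H} → run G
t=35: ready={G,H} → run G
t=36: ready={G,H} → run G
t=37: ready={H} → run H
t=38: ready={H} → run H
t=39: ready={H} → run H
t=40: ready={H} → run H
t=41: (idle)
t=42: (idle)
t=43: (idle)
t=44: (idle)
t=45: (idle)
t=46: (idle)
t=47: (idle)
t=48: (idle)

completion order = D, C, E, B, A, G, H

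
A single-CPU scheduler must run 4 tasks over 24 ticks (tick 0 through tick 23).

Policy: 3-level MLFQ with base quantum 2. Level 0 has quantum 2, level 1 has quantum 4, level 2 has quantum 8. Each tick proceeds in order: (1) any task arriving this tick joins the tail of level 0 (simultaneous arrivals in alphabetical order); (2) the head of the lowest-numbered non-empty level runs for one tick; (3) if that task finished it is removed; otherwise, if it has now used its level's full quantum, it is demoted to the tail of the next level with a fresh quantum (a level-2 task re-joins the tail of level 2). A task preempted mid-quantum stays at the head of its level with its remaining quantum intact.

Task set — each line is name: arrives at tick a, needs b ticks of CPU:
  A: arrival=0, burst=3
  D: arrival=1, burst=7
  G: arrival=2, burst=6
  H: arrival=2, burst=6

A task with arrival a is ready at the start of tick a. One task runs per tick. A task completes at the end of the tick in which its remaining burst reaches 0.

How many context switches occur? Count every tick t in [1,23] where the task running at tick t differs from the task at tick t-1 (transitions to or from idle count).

t=0: L0/L1/L2 = A/-/- → run A
t=1: L0/L1/L2 = AD/-/- → run A
t=2: L0/L1/L2 = DGH/A/- → run D
t=3: L0/L1/L2 = DGH/A/- → run D
t=4: L0/L1/L2 = GH/AD/- → run G
t=5: L0/L1/L2 = GH/AD/- → run G
t=6: L0/L1/L2 = H/ADG/- → run H
t=7: L0/L1/L2 = H/ADG/- → run H
t=8: L0/L1/L2 = -/ADGH/- → run A
t=9: L0/L1/L2 = -/DGH/- → run D
t=10: L0/L1/L2 = -/DGH/- → run D
t=11: L0/L1/L2 = -/DGH/- → run D
t=12: L0/L1/L2 = -/DGH/- → run D
t=13: L0/L1/L2 = -/GH/D → run G
t=14: L0/L1/L2 = -/GH/D → run G
t=15: L0/L1/L2 = -/GH/D → run G
t=16: L0/L1/L2 = -/GH/D → run G
t=17: L0/L1/L2 = -/H/D → run H
t=18: L0/L1/L2 = -/H/D → run H
t=19: L0/L1/L2 = -/H/D → run H
t=20: L0/L1/L2 = -/H/D → run H
t=21: L0/L1/L2 = -/-/D → run D
t=22: (idle)
t=23: (idle)

context switches = 9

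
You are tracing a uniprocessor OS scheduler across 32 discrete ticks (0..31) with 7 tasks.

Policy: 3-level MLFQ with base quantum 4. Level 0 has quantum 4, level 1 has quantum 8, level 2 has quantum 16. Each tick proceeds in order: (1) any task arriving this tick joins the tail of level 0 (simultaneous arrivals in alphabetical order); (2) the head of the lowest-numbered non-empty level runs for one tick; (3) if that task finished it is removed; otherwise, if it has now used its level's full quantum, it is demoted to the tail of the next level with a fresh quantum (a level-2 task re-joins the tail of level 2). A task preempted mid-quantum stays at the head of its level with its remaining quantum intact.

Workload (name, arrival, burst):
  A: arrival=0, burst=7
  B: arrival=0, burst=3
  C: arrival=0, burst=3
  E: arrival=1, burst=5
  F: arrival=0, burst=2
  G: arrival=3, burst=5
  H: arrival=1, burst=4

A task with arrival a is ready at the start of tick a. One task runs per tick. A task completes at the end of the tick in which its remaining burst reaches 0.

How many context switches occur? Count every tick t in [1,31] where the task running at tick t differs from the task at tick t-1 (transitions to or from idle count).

context switches = 10

t=0: L0/L1/L2 = ABCF/-/- → run A
t=1: L0/L1/L2 = ABCFEH/-/- → run A
t=2: L0/L1/L2 = ABCFEH/-/- → run A
t=3: L0/L1/L2 = ABCFEHG/-/- → run A
t=4: L0/L1/L2 = BCFEHG/A/- → run B
t=5: L0/L1/L2 = BCFEHG/A/- → run B
t=6: L0/L1/L2 = BCFEHG/A/- → run B
t=7: L0/L1/L2 = CFEHG/A/- → run C
t=8: L0/L1/L2 = CFEHG/A/- → run C
t=9: L0/L1/L2 = CFEHG/A/- → run C
t=10: L0/L1/L2 = FEHG/A/- → run F
t=11: L0/L1/L2 = FEHG/A/- → run F
t=12: L0/L1/L2 = EHG/A/- → run E
t=13: L0/L1/L2 = EHG/A/- → run E
t=14: L0/L1/L2 = EHG/A/- → run E
t=15: L0/L1/L2 = EHG/A/- → run E
t=16: L0/L1/L2 = HG/AE/- → run H
t=17: L0/L1/L2 = HG/AE/- → run H
t=18: L0/L1/L2 = HG/AE/- → run H
t=19: L0/L1/L2 = HG/AE/- → run H
t=20: L0/L1/L2 = G/AE/- → run G
t=21: L0/L1/L2 = G/AE/- → run G
t=22: L0/L1/L2 = G/AE/- → run G
t=23: L0/L1/L2 = G/AE/- → run G
t=24: L0/L1/L2 = -/AEG/- → run A
t=25: L0/L1/L2 = -/AEG/- → run A
t=26: L0/L1/L2 = -/AEG/- → run A
t=27: L0/L1/L2 = -/EG/- → run E
t=28: L0/L1/L2 = -/G/- → run G
t=29: (idle)
t=30: (idle)
t=31: (idle)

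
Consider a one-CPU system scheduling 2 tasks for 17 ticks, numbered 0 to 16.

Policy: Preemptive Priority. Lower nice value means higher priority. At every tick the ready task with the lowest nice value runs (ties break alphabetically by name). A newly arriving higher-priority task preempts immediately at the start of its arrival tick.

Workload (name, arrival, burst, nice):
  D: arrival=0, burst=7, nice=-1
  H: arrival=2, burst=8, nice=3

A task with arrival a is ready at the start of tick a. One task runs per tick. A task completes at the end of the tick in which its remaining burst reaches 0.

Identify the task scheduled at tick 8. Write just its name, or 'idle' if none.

t=0: ready={D} → run D
t=1: ready={D} → run D
t=2: ready={D,H} → run D
t=3: ready={D,H} → run D
t=4: ready={D,H} → run D
t=5: ready={D,H} → run D
t=6: ready={D,H} → run D
t=7: ready={H} → run H
t=8: ready={H} → run H
t=9: ready={H} → run H
t=10: ready={H} → run H
t=11: ready={H} → run H
t=12: ready={H} → run H
t=13: ready={H} → run H
t=14: ready={H} → run H
t=15: (idle)
t=16: (idle)

running at tick 8 = H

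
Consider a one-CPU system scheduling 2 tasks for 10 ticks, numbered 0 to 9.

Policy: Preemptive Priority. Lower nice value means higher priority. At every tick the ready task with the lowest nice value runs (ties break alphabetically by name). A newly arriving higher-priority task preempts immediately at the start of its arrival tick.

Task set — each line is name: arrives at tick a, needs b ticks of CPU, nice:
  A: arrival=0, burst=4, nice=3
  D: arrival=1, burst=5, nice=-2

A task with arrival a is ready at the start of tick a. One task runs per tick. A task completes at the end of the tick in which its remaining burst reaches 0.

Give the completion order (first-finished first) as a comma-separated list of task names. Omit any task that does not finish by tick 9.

t=0: ready={A} → run A
t=1: ready={A,D} → run D
t=2: ready={A,D} → run D
t=3: ready={A,D} → run D
t=4: ready={A,D} → run D
t=5: ready={A,D} → run D
t=6: ready={A} → run A
t=7: ready={A} → run A
t=8: ready={A} → run A
t=9: (idle)

completion order = D, A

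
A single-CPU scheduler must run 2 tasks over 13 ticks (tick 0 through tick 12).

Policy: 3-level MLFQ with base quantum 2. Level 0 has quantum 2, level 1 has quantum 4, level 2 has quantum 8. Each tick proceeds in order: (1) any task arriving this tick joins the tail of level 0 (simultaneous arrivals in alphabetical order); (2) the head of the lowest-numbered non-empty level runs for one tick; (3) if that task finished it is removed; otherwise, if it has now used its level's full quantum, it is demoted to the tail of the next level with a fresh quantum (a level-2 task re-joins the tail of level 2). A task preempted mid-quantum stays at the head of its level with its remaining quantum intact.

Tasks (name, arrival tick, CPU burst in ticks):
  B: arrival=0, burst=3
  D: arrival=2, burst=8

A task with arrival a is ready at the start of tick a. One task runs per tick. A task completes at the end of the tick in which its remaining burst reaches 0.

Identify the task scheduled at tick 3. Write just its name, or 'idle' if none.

t=0: L0/L1/L2 = B/-/- → run B
t=1: L0/L1/L2 = B/-/- → run B
t=2: L0/L1/L2 = D/B/- → run D
t=3: L0/L1/L2 = D/B/- → run D
t=4: L0/L1/L2 = -/BD/- → run B
t=5: L0/L1/L2 = -/D/- → run D
t=6: L0/L1/L2 = -/D/- → run D
t=7: L0/L1/L2 = -/D/- → run D
t=8: L0/L1/L2 = -/D/- → run D
t=9: L0/L1/L2 = -/-/D → run D
t=10: L0/L1/L2 = -/-/D → run D
t=11: (idle)
t=12: (idle)

running at tick 3 = D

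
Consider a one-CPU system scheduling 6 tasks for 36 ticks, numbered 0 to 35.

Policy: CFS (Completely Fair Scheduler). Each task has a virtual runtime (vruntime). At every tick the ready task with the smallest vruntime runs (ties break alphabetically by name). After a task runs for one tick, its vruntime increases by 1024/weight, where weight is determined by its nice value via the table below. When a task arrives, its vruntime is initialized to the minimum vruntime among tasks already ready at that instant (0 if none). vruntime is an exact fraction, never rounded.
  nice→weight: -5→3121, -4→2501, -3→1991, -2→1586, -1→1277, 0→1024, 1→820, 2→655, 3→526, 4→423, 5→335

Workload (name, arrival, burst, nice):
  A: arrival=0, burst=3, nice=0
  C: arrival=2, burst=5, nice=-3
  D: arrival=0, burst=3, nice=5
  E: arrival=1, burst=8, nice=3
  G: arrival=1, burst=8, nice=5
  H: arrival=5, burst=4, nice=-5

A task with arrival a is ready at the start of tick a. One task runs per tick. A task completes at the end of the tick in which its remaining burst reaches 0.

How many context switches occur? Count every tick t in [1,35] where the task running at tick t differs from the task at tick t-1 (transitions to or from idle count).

t=0: vr[A=0 D=0] → run A
t=1: vr[A=1 D=0 E=0 G=0] → run D
t=2: vr[A=1 C=0 D=1024/335 E=0 G=0] → run C
t=3: vr[A=1 C=1024/1991 D=1024/335 E=0 G=0] → run E
t=4: vr[A=1 C=1024/1991 D=1024/335 E=512/263 G=0] → run G
t=5: vr[A=1 C=1024/1991 D=1024/335 E=512/263 G=1024/335 H=1024/1991] → run C
t=6: vr[A=1 C=2048/1991 D=1024/335 E=512/263 G=1024/335 H=1024/1991] → run H
t=7: vr[A=1 C=2048/1991 D=1024/335 E=512/263 G=1024/335 H=5234688/6213911] → run H
t=8: vr[A=1 C=2048/1991 D=1024/335 E=512/263 G=1024/335 H=7273472/6213911] → run A
t=9: vr[A=2 C=2048/1991 D=1024/335 E=512/263 G=1024/335 H=7273472/6213911] → run C
t=10: vr[A=2 C=3072/1991 D=1024/335 E=512/263 G=1024/335 H=7273472/6213911] → run H
t=11: vr[A=2 C=3072/1991 D=1024/335 E=512/263 G=1024/335 H=9312256/6213911] → run H
t=12: vr[A=2 C=3072/1991 D=1024/335 E=512/263 G=1024/335] → run C
t=13: vr[A=2 C=4096/1991 D=1024/335 E=512/263 G=1024/335] → run E
t=14: vr[A=2 C=4096/1991 D=1024/335 E=1024/263 G=1024/335] → run A
t=15: vr[C=4096/1991 D=1024/335 E=1024/263 G=1024/335] → run C
t=16: vr[D=1024/335 E=1024/263 G=1024/335] → run D
t=17: vr[D=2048/335 E=1024/263 G=1024/335] → run G
t=18: vr[D=2048/335 E=1024/263 G=2048/335] → run E
t=19: vr[D=2048/335 E=1536/263 G=2048/335] → run E
t=20: vr[D=2048/335 E=2048/263 G=2048/335] → run D
t=21: vr[E=2048/263 G=2048/335] → run G
t=22: vr[E=2048/263 G=3072/335] → run E
t=23: vr[E=2560/263 G=3072/335] → run G
t=24: vr[E=2560/263 G=4096/335] → run E
t=25: vr[E=3072/263 G=4096/335] → run E
t=26: vr[E=3584/263 G=4096/335] → run G
t=27: vr[E=3584/263 G=1024/67] → run E
t=28: vr[G=1024/67] → run G
t=29: vr[G=6144/335] → run G
t=30: vr[G=7168/335] → run G
t=31: (idle)
t=32: (idle)
t=33: (idle)
t=34: (idle)
t=35: (idle)

context switches = 25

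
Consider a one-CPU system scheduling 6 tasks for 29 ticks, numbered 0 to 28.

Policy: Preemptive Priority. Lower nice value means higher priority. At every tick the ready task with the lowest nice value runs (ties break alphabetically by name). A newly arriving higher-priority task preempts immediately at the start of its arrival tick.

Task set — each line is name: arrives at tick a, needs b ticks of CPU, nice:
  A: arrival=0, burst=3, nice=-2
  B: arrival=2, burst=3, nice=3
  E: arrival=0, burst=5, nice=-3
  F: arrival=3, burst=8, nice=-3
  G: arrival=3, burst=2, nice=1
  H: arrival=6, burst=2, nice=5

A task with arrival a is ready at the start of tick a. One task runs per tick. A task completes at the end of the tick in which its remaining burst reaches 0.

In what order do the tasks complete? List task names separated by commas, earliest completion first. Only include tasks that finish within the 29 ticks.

completion order = E, F, A, G, B, H

t=0: ready={A,E} → run E
t=1: ready={A,E} → run E
t=2: ready={A,B,E} → run E
t=3: ready={A,B,E,F,G} → run E
t=4: ready={A,B,E,F,G} → run E
t=5: ready={A,B,F,G} → run F
t=6: ready={A,B,F,G,H} → run F
t=7: ready={A,B,F,G,H} → run F
t=8: ready={A,B,F,G,H} → run F
t=9: ready={A,B,F,G,H} → run F
t=10: ready={A,B,F,G,H} → run F
t=11: ready={A,B,F,G,H} → run F
t=12: ready={A,B,F,G,H} → run F
t=13: ready={A,B,G,H} → run A
t=14: ready={A,B,G,H} → run A
t=15: ready={A,B,G,H} → run A
t=16: ready={B,G,H} → run G
t=17: ready={B,G,H} → run G
t=18: ready={B,H} → run B
t=19: ready={B,H} → run B
t=20: ready={B,H} → run B
t=21: ready={H} → run H
t=22: ready={H} → run H
t=23: (idle)
t=24: (idle)
t=25: (idle)
t=26: (idle)
t=27: (idle)
t=28: (idle)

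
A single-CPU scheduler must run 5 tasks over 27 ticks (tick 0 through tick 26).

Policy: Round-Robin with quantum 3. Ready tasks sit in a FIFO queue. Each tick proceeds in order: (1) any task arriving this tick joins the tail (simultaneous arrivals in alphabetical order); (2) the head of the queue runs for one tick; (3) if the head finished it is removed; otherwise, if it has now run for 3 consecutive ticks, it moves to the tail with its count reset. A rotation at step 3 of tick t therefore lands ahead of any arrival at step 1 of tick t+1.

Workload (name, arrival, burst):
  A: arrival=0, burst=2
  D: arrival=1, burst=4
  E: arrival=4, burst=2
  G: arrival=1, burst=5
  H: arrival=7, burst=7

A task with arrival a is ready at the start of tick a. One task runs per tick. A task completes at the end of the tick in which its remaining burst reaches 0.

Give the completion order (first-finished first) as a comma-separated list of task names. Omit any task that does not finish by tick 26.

t=0: queue=[A] q_used=0 → run A
t=1: queue=[A,D,G] q_used=1 → run A
t=2: queue=[D,G] q_used=0 → run D
t=3: queue=[D,G] q_used=1 → run D
t=4: queue=[D,G,E] q_used=2 → run D
t=5: queue=[G,E,D] q_used=0 → run G
t=6: queue=[G,E,D] q_used=1 → run G
t=7: queue=[G,E,D,H] q_used=2 → run G
t=8: queue=[E,D,H,G] q_used=0 → run E
t=9: queue=[E,D,H,G] q_used=1 → run E
t=10: queue=[D,H,G] q_used=0 → run D
t=11: queue=[H,G] q_used=0 → run H
t=12: queue=[H,G] q_used=1 → run H
t=13: queue=[H,G] q_used=2 → run H
t=14: queue=[G,H] q_used=0 → run G
t=15: queue=[G,H] q_used=1 → run G
t=16: queue=[H] q_used=0 → run H
t=17: queue=[H] q_used=1 → run H
t=18: queue=[H] q_used=2 → run H
t=19: queue=[H] q_used=0 → run H
t=20: (idle)
t=21: (idle)
t=22: (idle)
t=23: (idle)
t=24: (idle)
t=25: (idle)
t=26: (idle)

completion order = A, E, D, G, H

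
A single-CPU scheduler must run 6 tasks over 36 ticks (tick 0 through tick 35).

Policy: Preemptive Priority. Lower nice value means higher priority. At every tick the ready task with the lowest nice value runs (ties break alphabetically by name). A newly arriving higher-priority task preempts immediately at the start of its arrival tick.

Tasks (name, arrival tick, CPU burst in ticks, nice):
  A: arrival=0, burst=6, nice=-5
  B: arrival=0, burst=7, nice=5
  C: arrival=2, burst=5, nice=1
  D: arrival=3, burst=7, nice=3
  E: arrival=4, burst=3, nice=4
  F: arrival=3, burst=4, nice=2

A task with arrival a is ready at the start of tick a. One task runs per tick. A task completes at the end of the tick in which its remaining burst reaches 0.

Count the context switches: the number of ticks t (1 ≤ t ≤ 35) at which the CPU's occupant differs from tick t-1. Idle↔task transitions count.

t=0: ready={A,B} → run A
t=1: ready={A,B} → run A
t=2: ready={A,B,C} → run A
t=3: ready={A,B,C,D,F} → run A
t=4: ready={A,B,C,D,E,F} → run A
t=5: ready={A,B,C,D,E,F} → run A
t=6: ready={B,C,D,E,F} → run C
t=7: ready={B,C,D,E,F} → run C
t=8: ready={B,C,D,E,F} → run C
t=9: ready={B,C,D,E,F} → run C
t=10: ready={B,C,D,E,F} → run C
t=11: ready={B,D,E,F} → run F
t=12: ready={B,D,E,F} → run F
t=13: ready={B,D,E,F} → run F
t=14: ready={B,D,E,F} → run F
t=15: ready={B,D,E} → run D
t=16: ready={B,D,E} → run D
t=17: ready={B,D,E} → run D
t=18: ready={B,D,E} → run D
t=19: ready={B,D,E} → run D
t=20: ready={B,D,E} → run D
t=21: ready={B,D,E} → run D
t=22: ready={B,E} → run E
t=23: ready={B,E} → run E
t=24: ready={B,E} → run E
t=25: ready={B} → run B
t=26: ready={B} → run B
t=27: ready={B} → run B
t=28: ready={B} → run B
t=29: ready={B} → run B
t=30: ready={B} → run B
t=31: ready={B} → run B
t=32: (idle)
t=33: (idle)
t=34: (idle)
t=35: (idle)

context switches = 6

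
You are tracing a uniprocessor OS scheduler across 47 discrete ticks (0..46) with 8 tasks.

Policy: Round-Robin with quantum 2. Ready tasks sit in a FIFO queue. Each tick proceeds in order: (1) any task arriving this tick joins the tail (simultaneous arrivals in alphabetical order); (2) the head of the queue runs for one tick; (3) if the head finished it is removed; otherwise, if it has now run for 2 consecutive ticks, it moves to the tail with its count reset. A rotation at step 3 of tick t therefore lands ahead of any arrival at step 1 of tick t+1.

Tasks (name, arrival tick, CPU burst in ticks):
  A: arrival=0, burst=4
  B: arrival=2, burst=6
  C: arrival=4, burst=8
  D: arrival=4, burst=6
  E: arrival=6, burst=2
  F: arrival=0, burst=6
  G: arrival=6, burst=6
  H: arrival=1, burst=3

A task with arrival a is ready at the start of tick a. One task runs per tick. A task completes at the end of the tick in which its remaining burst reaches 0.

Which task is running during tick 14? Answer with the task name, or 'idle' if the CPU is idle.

running at tick 14 = D

t=0: queue=[A,F] q_used=0 → run A
t=1: queue=[A,F,H] q_used=1 → run A
t=2: queue=[F,H,A,B] q_used=0 → run F
t=3: queue=[F,H,A,B] q_used=1 → run F
t=4: queue=[H,A,B,F,C,D] q_used=0 → run H
t=5: queue=[H,A,B,F,C,D] q_used=1 → run H
t=6: queue=[A,B,F,C,D,H,E,G] q_used=0 → run A
t=7: queue=[A,B,F,C,D,H,E,G] q_used=1 → run A
t=8: queue=[B,F,C,D,H,E,G] q_used=0 → run B
t=9: queue=[B,F,C,D,H,E,G] q_used=1 → run B
t=10: queue=[F,C,D,H,E,G,B] q_used=0 → run F
t=11: queue=[F,C,D,H,E,G,B] q_used=1 → run F
t=12: queue=[C,D,H,E,G,B,F] q_used=0 → run C
t=13: queue=[C,D,H,E,G,B,F] q_used=1 → run C
t=14: queue=[D,H,E,G,B,F,C] q_used=0 → run D
t=15: queue=[D,H,E,G,B,F,C] q_used=1 → run D
t=16: queue=[H,E,G,B,F,C,D] q_used=0 → run H
t=17: queue=[E,G,B,F,C,D] q_used=0 → run E
t=18: queue=[E,G,B,F,C,D] q_used=1 → run E
t=19: queue=[G,B,F,C,D] q_used=0 → run G
t=20: queue=[G,B,F,C,D] q_used=1 → run G
t=21: queue=[B,F,C,D,G] q_used=0 → run B
t=22: queue=[B,F,C,D,G] q_used=1 → run B
t=23: queue=[F,C,D,G,B] q_used=0 → run F
t=24: queue=[F,C,D,G,B] q_used=1 → run F
t=25: queue=[C,D,G,B] q_used=0 → run C
t=26: queue=[C,D,G,B] q_used=1 → run C
t=27: queue=[D,G,B,C] q_used=0 → run D
t=28: queue=[D,G,B,C] q_used=1 → run D
t=29: queue=[G,B,C,D] q_used=0 → run G
t=30: queue=[G,B,C,D] q_used=1 → run G
t=31: queue=[B,C,D,G] q_used=0 → run B
t=32: queue=[B,C,D,G] q_used=1 → run B
t=33: queue=[C,D,G] q_used=0 → run C
t=34: queue=[C,D,G] q_used=1 → run C
t=35: queue=[D,G,C] q_used=0 → run D
t=36: queue=[D,G,C] q_used=1 → run D
t=37: queue=[G,C] q_used=0 → run G
t=38: queue=[G,C] q_used=1 → run G
t=39: queue=[C] q_used=0 → run C
t=40: queue=[C] q_used=1 → run C
t=41: (idle)
t=42: (idle)
t=43: (idle)
t=44: (idle)
t=45: (idle)
t=46: (idle)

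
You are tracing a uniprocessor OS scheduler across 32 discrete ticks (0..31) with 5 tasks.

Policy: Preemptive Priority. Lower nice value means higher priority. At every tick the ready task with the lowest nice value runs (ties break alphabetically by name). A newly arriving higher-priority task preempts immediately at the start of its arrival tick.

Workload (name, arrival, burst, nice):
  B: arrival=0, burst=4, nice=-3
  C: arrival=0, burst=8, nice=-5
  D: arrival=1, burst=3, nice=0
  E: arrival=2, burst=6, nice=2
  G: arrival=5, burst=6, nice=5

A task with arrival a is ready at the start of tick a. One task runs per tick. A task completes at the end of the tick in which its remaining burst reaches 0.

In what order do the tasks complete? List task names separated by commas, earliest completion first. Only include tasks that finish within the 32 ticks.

completion order = C, B, D, E, G

t=0: ready={B,C} → run C
t=1: ready={B,C,D} → run C
t=2: ready={B,C,D,E} → run C
t=3: ready={B,C,D,E} → run C
t=4: ready={B,C,D,E} → run C
t=5: ready={B,C,D,E,G} → run C
t=6: ready={B,C,D,E,G} → run C
t=7: ready={B,C,D,E,G} → run C
t=8: ready={B,D,E,G} → run B
t=9: ready={B,D,E,G} → run B
t=10: ready={B,D,E,G} → run B
t=11: ready={B,D,E,G} → run B
t=12: ready={D,E,G} → run D
t=13: ready={D,E,G} → run D
t=14: ready={D,E,G} → run D
t=15: ready={E,G} → run E
t=16: ready={E,G} → run E
t=17: ready={E,G} → run E
t=18: ready={E,G} → run E
t=19: ready={E,G} → run E
t=20: ready={E,G} → run E
t=21: ready={G} → run G
t=22: ready={G} → run G
t=23: ready={G} → run G
t=24: ready={G} → run G
t=25: ready={G} → run G
t=26: ready={G} → run G
t=27: (idle)
t=28: (idle)
t=29: (idle)
t=30: (idle)
t=31: (idle)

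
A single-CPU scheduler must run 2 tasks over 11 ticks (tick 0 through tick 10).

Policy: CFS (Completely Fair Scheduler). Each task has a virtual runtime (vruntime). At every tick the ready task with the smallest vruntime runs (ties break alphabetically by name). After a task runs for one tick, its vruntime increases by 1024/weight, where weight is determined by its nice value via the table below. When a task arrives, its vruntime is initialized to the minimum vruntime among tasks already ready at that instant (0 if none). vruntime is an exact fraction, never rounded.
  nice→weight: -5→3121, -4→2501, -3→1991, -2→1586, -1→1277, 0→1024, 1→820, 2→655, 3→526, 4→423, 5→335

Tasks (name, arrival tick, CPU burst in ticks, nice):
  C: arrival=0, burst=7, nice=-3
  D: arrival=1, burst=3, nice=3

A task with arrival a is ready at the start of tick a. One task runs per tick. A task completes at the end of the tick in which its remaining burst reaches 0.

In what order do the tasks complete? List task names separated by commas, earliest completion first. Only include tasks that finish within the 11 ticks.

completion order = C, D

t=0: vr[C=0] → run C
t=1: vr[C=1024/1991 D=1024/1991] → run C
t=2: vr[C=2048/1991 D=1024/1991] → run D
t=3: vr[C=2048/1991 D=1288704/523633] → run C
t=4: vr[C=3072/1991 D=1288704/523633] → run C
t=5: vr[C=4096/1991 D=1288704/523633] → run C
t=6: vr[C=5120/1991 D=1288704/523633] → run D
t=7: vr[C=5120/1991 D=2308096/523633] → run C
t=8: vr[C=6144/1991 D=2308096/523633] → run C
t=9: vr[D=2308096/523633] → run D
t=10: (idle)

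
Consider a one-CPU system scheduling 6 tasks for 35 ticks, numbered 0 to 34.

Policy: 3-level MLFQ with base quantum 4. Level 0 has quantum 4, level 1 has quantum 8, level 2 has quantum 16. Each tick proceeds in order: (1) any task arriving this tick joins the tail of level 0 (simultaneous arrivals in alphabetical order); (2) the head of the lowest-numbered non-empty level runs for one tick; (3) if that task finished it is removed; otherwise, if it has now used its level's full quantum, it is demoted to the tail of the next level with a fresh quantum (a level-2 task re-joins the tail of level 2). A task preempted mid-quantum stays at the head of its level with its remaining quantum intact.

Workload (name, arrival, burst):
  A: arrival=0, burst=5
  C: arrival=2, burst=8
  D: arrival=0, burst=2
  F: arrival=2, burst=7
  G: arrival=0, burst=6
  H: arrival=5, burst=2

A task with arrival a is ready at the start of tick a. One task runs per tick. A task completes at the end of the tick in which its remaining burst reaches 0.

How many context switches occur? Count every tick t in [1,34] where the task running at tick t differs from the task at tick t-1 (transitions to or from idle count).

context switches = 10

t=0: L0/L1/L2 = ADG/-/- → run A
t=1: L0/L1/L2 = ADG/-/- → run A
t=2: L0/L1/L2 = ADGCF/-/- → run A
t=3: L0/L1/L2 = ADGCF/-/- → run A
t=4: L0/L1/L2 = DGCF/A/- → run D
t=5: L0/L1/L2 = DGCFH/A/- → run D
t=6: L0/L1/L2 = GCFH/A/- → run G
t=7: L0/L1/L2 = GCFH/A/- → run G
t=8: L0/L1/L2 = GCFH/A/- → run G
t=9: L0/L1/L2 = GCFH/A/- → run G
t=10: L0/L1/L2 = CFH/AG/- → run C
t=11: L0/L1/L2 = CFH/AG/- → run C
t=12: L0/L1/L2 = CFH/AG/- → run C
t=13: L0/L1/L2 = CFH/AG/- → run C
t=14: L0/L1/L2 = FH/AGC/- → run F
t=15: L0/L1/L2 = FH/AGC/- → run F
t=16: L0/L1/L2 = FH/AGC/- → run F
t=17: L0/L1/L2 = FH/AGC/- → run F
t=18: L0/L1/L2 = H/AGCF/- → run H
t=19: L0/L1/L2 = H/AGCF/- → run H
t=20: L0/L1/L2 = -/AGCF/- → run A
t=21: L0/L1/L2 = -/GCF/- → run G
t=22: L0/L1/L2 = -/GCF/- → run G
t=23: L0/L1/L2 = -/CF/- → run C
t=24: L0/L1/L2 = -/CF/- → run C
t=25: L0/L1/L2 = -/CF/- → run C
t=26: L0/L1/L2 = -/CF/- → run C
t=27: L0/L1/L2 = -/F/- → run F
t=28: L0/L1/L2 = -/F/- → run F
t=29: L0/L1/L2 = -/F/- → run F
t=30: (idle)
t=31: (idle)
t=32: (idle)
t=33: (idle)
t=34: (idle)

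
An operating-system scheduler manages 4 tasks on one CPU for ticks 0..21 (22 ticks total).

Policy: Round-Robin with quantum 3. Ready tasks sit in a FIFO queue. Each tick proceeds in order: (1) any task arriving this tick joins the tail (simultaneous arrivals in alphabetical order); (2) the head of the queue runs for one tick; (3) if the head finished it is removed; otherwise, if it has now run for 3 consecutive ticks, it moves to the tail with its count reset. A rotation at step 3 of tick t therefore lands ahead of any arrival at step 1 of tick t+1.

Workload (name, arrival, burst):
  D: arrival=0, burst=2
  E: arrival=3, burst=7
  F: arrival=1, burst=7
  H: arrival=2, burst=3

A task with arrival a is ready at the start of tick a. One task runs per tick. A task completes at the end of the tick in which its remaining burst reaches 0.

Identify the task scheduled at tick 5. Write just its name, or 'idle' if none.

running at tick 5 = H

t=0: queue=[D] q_used=0 → run D
t=1: queue=[D,F] q_used=1 → run D
t=2: queue=[F,H] q_used=0 → run F
t=3: queue=[F,H,E] q_used=1 → run F
t=4: queue=[F,H,E] q_used=2 → run F
t=5: queue=[H,E,F] q_used=0 → run H
t=6: queue=[H,E,F] q_used=1 → run H
t=7: queue=[H,E,F] q_used=2 → run H
t=8: queue=[E,F] q_used=0 → run E
t=9: queue=[E,F] q_used=1 → run E
t=10: queue=[E,F] q_used=2 → run E
t=11: queue=[F,E] q_used=0 → run F
t=12: queue=[F,E] q_used=1 → run F
t=13: queue=[F,E] q_used=2 → run F
t=14: queue=[E,F] q_used=0 → run E
t=15: queue=[E,F] q_used=1 → run E
t=16: queue=[E,F] q_used=2 → run E
t=17: queue=[F,E] q_used=0 → run F
t=18: queue=[E] q_used=0 → run E
t=19: (idle)
t=20: (idle)
t=21: (idle)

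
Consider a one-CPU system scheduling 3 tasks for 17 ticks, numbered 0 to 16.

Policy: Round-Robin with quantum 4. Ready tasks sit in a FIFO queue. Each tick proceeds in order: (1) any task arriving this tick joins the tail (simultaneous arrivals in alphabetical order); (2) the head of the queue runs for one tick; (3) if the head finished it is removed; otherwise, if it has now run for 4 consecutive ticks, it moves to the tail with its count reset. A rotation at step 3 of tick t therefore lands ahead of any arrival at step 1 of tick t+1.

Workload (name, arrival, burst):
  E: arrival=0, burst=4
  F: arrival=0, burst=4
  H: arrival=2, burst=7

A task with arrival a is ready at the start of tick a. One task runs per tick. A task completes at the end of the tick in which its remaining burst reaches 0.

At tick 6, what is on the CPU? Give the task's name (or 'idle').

running at tick 6 = F

t=0: queue=[E,F] q_used=0 → run E
t=1: queue=[E,F] q_used=1 → run E
t=2: queue=[E,F,H] q_used=2 → run E
t=3: queue=[E,F,H] q_used=3 → run E
t=4: queue=[F,H] q_used=0 → run F
t=5: queue=[F,H] q_used=1 → run F
t=6: queue=[F,H] q_used=2 → run F
t=7: queue=[F,H] q_used=3 → run F
t=8: queue=[H] q_used=0 → run H
t=9: queue=[H] q_used=1 → run H
t=10: queue=[H] q_used=2 → run H
t=11: queue=[H] q_used=3 → run H
t=12: queue=[H] q_used=0 → run H
t=13: queue=[H] q_used=1 → run H
t=14: queue=[H] q_used=2 → run H
t=15: (idle)
t=16: (idle)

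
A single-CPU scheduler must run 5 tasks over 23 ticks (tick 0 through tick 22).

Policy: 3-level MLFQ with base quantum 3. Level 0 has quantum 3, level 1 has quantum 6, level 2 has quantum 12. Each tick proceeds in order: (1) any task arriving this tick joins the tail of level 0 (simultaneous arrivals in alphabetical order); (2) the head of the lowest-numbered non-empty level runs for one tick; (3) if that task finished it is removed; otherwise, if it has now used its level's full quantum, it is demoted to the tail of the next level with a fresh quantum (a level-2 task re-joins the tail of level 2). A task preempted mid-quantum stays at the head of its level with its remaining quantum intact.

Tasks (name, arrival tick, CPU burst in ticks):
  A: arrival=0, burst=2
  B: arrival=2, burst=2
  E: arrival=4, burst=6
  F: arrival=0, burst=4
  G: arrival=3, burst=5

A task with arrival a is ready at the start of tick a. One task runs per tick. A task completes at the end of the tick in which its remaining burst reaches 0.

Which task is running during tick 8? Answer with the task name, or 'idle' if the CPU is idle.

t=0: L0/L1/L2 = AF/-/- → run A
t=1: L0/L1/L2 = AF/-/- → run A
t=2: L0/L1/L2 = FB/-/- → run F
t=3: L0/L1/L2 = FBG/-/- → run F
t=4: L0/L1/L2 = FBGE/-/- → run F
t=5: L0/L1/L2 = BGE/F/- → run B
t=6: L0/L1/L2 = BGE/F/- → run B
t=7: L0/L1/L2 = GE/F/- → run G
t=8: L0/L1/L2 = GE/F/- → run G
t=9: L0/L1/L2 = GE/F/- → run G
t=10: L0/L1/L2 = E/FG/- → run E
t=11: L0/L1/L2 = E/FG/- → run E
t=12: L0/L1/L2 = E/FG/- → run E
t=13: L0/L1/L2 = -/FGE/- → run F
t=14: L0/L1/L2 = -/GE/- → run G
t=15: L0/L1/L2 = -/GE/- → run G
t=16: L0/L1/L2 = -/E/- → run E
t=17: L0/L1/L2 = -/E/- → run E
t=18: L0/L1/L2 = -/E/- → run E
t=19: (idle)
t=20: (idle)
t=21: (idle)
t=22: (idle)

running at tick 8 = G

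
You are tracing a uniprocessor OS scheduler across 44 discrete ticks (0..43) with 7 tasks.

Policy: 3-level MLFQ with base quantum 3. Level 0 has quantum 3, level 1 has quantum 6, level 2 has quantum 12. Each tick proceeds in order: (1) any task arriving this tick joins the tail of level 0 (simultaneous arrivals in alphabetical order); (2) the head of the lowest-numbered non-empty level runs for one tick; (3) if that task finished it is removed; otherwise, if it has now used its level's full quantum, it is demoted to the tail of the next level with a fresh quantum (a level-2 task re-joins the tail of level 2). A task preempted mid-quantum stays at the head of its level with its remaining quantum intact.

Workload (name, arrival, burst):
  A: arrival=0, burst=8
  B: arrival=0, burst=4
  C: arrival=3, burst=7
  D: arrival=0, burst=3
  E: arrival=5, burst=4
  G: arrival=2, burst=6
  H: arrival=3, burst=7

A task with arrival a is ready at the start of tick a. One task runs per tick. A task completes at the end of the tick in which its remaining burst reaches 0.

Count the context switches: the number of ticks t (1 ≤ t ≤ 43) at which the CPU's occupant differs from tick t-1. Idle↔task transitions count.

t=0: L0/L1/L2 = ABD/-/- → run A
t=1: L0/L1/L2 = ABD/-/- → run A
t=2: L0/L1/L2 = ABDG/-/- → run A
t=3: L0/L1/L2 = BDGCH/A/- → run B
t=4: L0/L1/L2 = BDGCH/A/- → run B
t=5: L0/L1/L2 = BDGCHE/A/- → run B
t=6: L0/L1/L2 = DGCHE/AB/- → run D
t=7: L0/L1/L2 = DGCHE/AB/- → run D
t=8: L0/L1/L2 = DGCHE/AB/- → run D
t=9: L0/L1/L2 = GCHE/AB/- → run G
t=10: L0/L1/L2 = GCHE/AB/- → run G
t=11: L0/L1/L2 = GCHE/AB/- → run G
t=12: L0/L1/L2 = CHE/ABG/- → run C
t=13: L0/L1/L2 = CHE/ABG/- → run C
t=14: L0/L1/L2 = CHE/ABG/- → run C
t=15: L0/L1/L2 = HE/ABGC/- → run H
t=16: L0/L1/L2 = HE/ABGC/- → run H
t=17: L0/L1/L2 = HE/ABGC/- → run H
t=18: L0/L1/L2 = E/ABGCH/- → run E
t=19: L0/L1/L2 = E/ABGCH/- → run E
t=20: L0/L1/L2 = E/ABGCH/- → run E
t=21: L0/L1/L2 = -/ABGCHE/- → run A
t=22: L0/L1/L2 = -/ABGCHE/- → run A
t=23: L0/L1/L2 = -/ABGCHE/- → run A
t=24: L0/L1/L2 = -/ABGCHE/- → run A
t=25: L0/L1/L2 = -/ABGCHE/- → run A
t=26: L0/L1/L2 = -/BGCHE/- → run B
t=27: L0/L1/L2 = -/GCHE/- → run G
t=28: L0/L1/L2 = -/GCHE/- → run G
t=29: L0/L1/L2 = -/GCHE/- → run G
t=30: L0/L1/L2 = -/CHE/- → run C
t=31: L0/L1/L2 = -/CHE/- → run C
t=32: L0/L1/L2 = -/CHE/- → run C
t=33: L0/L1/L2 = -/CHE/- → run C
t=34: L0/L1/L2 = -/HE/- → run H
t=35: L0/L1/L2 = -/HE/- → run H
t=36: L0/L1/L2 = -/HE/- → run H
t=37: L0/L1/L2 = -/HE/- → run H
t=38: L0/L1/L2 = -/E/- → run E
t=39: (idle)
t=40: (idle)
t=41: (idle)
t=42: (idle)
t=43: (idle)

context switches = 13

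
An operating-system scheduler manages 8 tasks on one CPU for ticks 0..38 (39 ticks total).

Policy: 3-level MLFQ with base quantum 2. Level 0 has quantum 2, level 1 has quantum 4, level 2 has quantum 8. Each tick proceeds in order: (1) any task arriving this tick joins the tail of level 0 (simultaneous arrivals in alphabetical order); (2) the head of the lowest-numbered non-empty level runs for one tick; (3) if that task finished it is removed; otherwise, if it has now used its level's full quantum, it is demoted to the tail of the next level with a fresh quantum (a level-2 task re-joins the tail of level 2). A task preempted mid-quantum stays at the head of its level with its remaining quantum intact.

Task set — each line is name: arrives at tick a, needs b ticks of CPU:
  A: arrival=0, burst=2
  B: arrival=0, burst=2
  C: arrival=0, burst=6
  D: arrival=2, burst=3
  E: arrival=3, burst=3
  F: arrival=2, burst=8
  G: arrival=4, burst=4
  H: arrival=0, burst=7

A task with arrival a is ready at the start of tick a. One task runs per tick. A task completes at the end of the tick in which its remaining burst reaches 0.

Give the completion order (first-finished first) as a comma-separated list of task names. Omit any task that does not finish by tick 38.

completion order = A, B, C, D, E, G, H, F

t=0: L0/L1/L2 = ABCH/-/- → run A
t=1: L0/L1/L2 = ABCH/-/- → run A
t=2: L0/L1/L2 = BCHDF/-/- → run B
t=3: L0/L1/L2 = BCHDFE/-/- → run B
t=4: L0/L1/L2 = CHDFEG/-/- → run C
t=5: L0/L1/L2 = CHDFEG/-/- → run C
t=6: L0/L1/L2 = HDFEG/C/- → run H
t=7: L0/L1/L2 = HDFEG/C/- → run H
t=8: L0/L1/L2 = DFEG/CH/- → run D
t=9: L0/L1/L2 = DFEG/CH/- → run D
t=10: L0/L1/L2 = FEG/CHD/- → run F
t=11: L0/L1/L2 = FEG/CHD/- → run F
t=12: L0/L1/L2 = EG/CHDF/- → run E
t=13: L0/L1/L2 = EG/CHDF/- → run E
t=14: L0/L1/L2 = G/CHDFE/- → run G
t=15: L0/L1/L2 = G/CHDFE/- → run G
t=16: L0/L1/L2 = -/CHDFEG/- → run C
t=17: L0/L1/L2 = -/CHDFEG/- → run C
t=18: L0/L1/L2 = -/CHDFEG/- → run C
t=19: L0/L1/L2 = -/CHDFEG/- → run C
t=20: L0/L1/L2 = -/HDFEG/- → run H
t=21: L0/L1/L2 = -/HDFEG/- → run H
t=22: L0/L1/L2 = -/HDFEG/- → run H
t=23: L0/L1/L2 = -/HDFEG/- → run H
t=24: L0/L1/L2 = -/DFEG/H → run D
t=25: L0/L1/L2 = -/FEG/H → run F
t=26: L0/L1/L2 = -/FEG/H → run F
t=27: L0/L1/L2 = -/FEG/H → run F
t=28: L0/L1/L2 = -/FEG/H → run F
t=29: L0/L1/L2 = -/EG/HF → run E
t=30: L0/L1/L2 = -/G/HF → run G
t=31: L0/L1/L2 = -/G/HF → run G
t=32: L0/L1/L2 = -/-/HF → run H
t=33: L0/L1/L2 = -/-/F → run F
t=34: L0/L1/L2 = -/-/F → run F
t=35: (idle)
t=36: (idle)
t=37: (idle)
t=38: (idle)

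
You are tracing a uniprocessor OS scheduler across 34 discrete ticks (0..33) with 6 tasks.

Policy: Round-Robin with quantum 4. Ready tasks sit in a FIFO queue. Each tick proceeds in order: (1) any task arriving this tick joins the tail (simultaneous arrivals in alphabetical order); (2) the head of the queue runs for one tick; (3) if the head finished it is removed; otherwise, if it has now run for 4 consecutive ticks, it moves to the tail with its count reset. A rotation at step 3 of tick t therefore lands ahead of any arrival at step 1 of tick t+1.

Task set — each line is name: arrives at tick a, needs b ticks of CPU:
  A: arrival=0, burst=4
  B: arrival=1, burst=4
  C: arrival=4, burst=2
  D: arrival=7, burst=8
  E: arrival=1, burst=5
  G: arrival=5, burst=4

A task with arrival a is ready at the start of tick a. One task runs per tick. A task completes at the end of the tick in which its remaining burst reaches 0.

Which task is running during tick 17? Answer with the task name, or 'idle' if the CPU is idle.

t=0: queue=[A] q_used=0 → run A
t=1: queue=[A,B,E] q_used=1 → run A
t=2: queue=[A,B,E] q_used=2 → run A
t=3: queue=[A,B,E] q_used=3 → run A
t=4: queue=[B,E,C] q_used=0 → run B
t=5: queue=[B,E,C,G] q_used=1 → run B
t=6: queue=[B,E,C,G] q_used=2 → run B
t=7: queue=[B,E,C,G,D] q_used=3 → run B
t=8: queue=[E,C,G,D] q_used=0 → run E
t=9: queue=[E,C,G,D] q_used=1 → run E
t=10: queue=[E,C,G,D] q_used=2 → run E
t=11: queue=[E,C,G,D] q_used=3 → run E
t=12: queue=[C,G,D,E] q_used=0 → run C
t=13: queue=[C,G,D,E] q_used=1 → run C
t=14: queue=[G,D,E] q_used=0 → run G
t=15: queue=[G,D,E] q_used=1 → run G
t=16: queue=[G,D,E] q_used=2 → run G
t=17: queue=[G,D,E] q_used=3 → run G
t=18: queue=[D,E] q_used=0 → run D
t=19: queue=[D,E] q_used=1 → run D
t=20: queue=[D,E] q_used=2 → run D
t=21: queue=[D,E] q_used=3 → run D
t=22: queue=[E,D] q_used=0 → run E
t=23: queue=[D] q_used=0 → run D
t=24: queue=[D] q_used=1 → run D
t=25: queue=[D] q_used=2 → run D
t=26: queue=[D] q_used=3 → run D
t=27: (idle)
t=28: (idle)
t=29: (idle)
t=30: (idle)
t=31: (idle)
t=32: (idle)
t=33: (idle)

running at tick 17 = G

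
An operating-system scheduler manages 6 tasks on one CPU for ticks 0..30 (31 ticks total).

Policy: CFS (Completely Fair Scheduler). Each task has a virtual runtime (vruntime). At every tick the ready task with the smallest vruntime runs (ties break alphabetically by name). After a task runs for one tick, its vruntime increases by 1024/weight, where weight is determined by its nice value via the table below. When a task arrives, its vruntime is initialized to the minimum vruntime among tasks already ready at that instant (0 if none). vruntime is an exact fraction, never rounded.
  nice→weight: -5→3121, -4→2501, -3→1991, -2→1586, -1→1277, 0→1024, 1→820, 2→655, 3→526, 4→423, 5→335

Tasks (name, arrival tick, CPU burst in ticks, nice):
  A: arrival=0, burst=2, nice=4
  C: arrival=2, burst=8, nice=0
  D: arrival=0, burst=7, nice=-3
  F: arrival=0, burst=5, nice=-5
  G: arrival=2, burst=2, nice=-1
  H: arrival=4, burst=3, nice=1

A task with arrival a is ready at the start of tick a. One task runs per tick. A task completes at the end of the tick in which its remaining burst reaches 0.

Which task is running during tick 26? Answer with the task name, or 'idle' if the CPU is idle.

running at tick 26 = C

t=0: vr[A=0 D=0 F=0] → run A
t=1: vr[A=1024/423 D=0 F=0] → run D
t=2: vr[A=1024/423 C=0 D=1024/1991 F=0 G=0] → run C
t=3: vr[A=1024/423 C=1 D=1024/1991 F=0 G=0] → run F
t=4: vr[A=1024/423 C=1 D=1024/1991 F=1024/3121 G=0 H=0] → run G
t=5: vr[A=1024/423 C=1 D=1024/1991 F=1024/3121 G=1024/1277 H=0] → run H
t=6: vr[A=1024/423 C=1 D=1024/1991 F=1024/3121 G=1024/1277 H=256/205] → run F
t=7: vr[A=1024/423 C=1 D=1024/1991 F=2048/3121 G=1024/1277 H=256/205] → run D
t=8: vr[A=1024/423 C=1 D=2048/1991 F=2048/3121 G=1024/1277 H=256/205] → run F
t=9: vr[A=1024/423 C=1 D=2048/1991 F=3072/3121 G=1024/1277 H=256/205] → run G
t=10: vr[A=1024/423 C=1 D=2048/1991 F=3072/3121 H=256/205] → run F
t=11: vr[A=1024/423 C=1 D=2048/1991 F=4096/3121 H=256/205] → run C
t=12: vr[A=1024/423 C=2 D=2048/1991 F=4096/3121 H=256/205] → run D
t=13: vr[A=1024/423 C=2 D=3072/1991 F=4096/3121 H=256/205] → run H
t=14: vr[A=1024/423 C=2 D=3072/1991 F=4096/3121 H=512/205] → run F
t=15: vr[A=1024/423 C=2 D=3072/1991 H=512/205] → run D
t=16: vr[A=1024/423 C=2 D=4096/1991 H=512/205] → run C
t=17: vr[A=1024/423 C=3 D=4096/1991 H=512/205] → run D
t=18: vr[A=1024/423 C=3 D=5120/1991 H=512/205] → run A
t=19: vr[C=3 D=5120/1991 H=512/205] → run H
t=20: vr[C=3 D=5120/1991] → run D
t=21: vr[C=3 D=6144/1991] → run C
t=22: vr[C=4 D=6144/1991] → run D
t=23: vr[C=4] → run C
t=24: vr[C=5] → run C
t=25: vr[C=6] → run C
t=26: vr[C=7] → run C
t=27: (idle)
t=28: (idle)
t=29: (idle)
t=30: (idle)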